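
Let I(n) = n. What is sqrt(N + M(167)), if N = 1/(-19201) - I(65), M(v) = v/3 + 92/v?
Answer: I*sqrt(812719486634601)/9619701 ≈ 2.9635*I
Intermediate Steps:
M(v) = 92/v + v/3 (M(v) = v*(1/3) + 92/v = v/3 + 92/v = 92/v + v/3)
N = -1248066/19201 (N = 1/(-19201) - 1*65 = -1/19201 - 65 = -1248066/19201 ≈ -65.000)
sqrt(N + M(167)) = sqrt(-1248066/19201 + (92/167 + (1/3)*167)) = sqrt(-1248066/19201 + (92*(1/167) + 167/3)) = sqrt(-1248066/19201 + (92/167 + 167/3)) = sqrt(-1248066/19201 + 28165/501) = sqrt(-84484901/9619701) = I*sqrt(812719486634601)/9619701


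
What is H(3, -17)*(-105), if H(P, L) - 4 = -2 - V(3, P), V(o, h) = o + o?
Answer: 420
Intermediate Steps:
V(o, h) = 2*o
H(P, L) = -4 (H(P, L) = 4 + (-2 - 2*3) = 4 + (-2 - 1*6) = 4 + (-2 - 6) = 4 - 8 = -4)
H(3, -17)*(-105) = -4*(-105) = 420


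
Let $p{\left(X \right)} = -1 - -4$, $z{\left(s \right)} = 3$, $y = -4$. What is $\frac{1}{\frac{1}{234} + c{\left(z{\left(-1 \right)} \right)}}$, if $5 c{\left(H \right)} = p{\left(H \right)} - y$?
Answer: $\frac{1170}{1643} \approx 0.71211$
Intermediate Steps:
$p{\left(X \right)} = 3$ ($p{\left(X \right)} = -1 + 4 = 3$)
$c{\left(H \right)} = \frac{7}{5}$ ($c{\left(H \right)} = \frac{3 - -4}{5} = \frac{3 + 4}{5} = \frac{1}{5} \cdot 7 = \frac{7}{5}$)
$\frac{1}{\frac{1}{234} + c{\left(z{\left(-1 \right)} \right)}} = \frac{1}{\frac{1}{234} + \frac{7}{5}} = \frac{1}{\frac{1643}{1170}} = \frac{1170}{1643}$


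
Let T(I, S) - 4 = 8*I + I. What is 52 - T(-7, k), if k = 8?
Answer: 111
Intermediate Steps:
T(I, S) = 4 + 9*I (T(I, S) = 4 + (8*I + I) = 4 + 9*I)
52 - T(-7, k) = 52 - (4 + 9*(-7)) = 52 - (4 - 63) = 52 - 1*(-59) = 52 + 59 = 111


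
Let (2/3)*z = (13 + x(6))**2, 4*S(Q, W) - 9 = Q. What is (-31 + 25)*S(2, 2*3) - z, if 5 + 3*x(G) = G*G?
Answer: -4999/6 ≈ -833.17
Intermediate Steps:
S(Q, W) = 9/4 + Q/4
x(G) = -5/3 + G**2/3 (x(G) = -5/3 + (G*G)/3 = -5/3 + G**2/3)
z = 2450/3 (z = 3*(13 + (-5/3 + (1/3)*6**2))**2/2 = 3*(13 + (-5/3 + (1/3)*36))**2/2 = 3*(13 + (-5/3 + 12))**2/2 = 3*(13 + 31/3)**2/2 = 3*(70/3)**2/2 = (3/2)*(4900/9) = 2450/3 ≈ 816.67)
(-31 + 25)*S(2, 2*3) - z = (-31 + 25)*(9/4 + (1/4)*2) - 1*2450/3 = -6*(9/4 + 1/2) - 2450/3 = -6*11/4 - 2450/3 = -33/2 - 2450/3 = -4999/6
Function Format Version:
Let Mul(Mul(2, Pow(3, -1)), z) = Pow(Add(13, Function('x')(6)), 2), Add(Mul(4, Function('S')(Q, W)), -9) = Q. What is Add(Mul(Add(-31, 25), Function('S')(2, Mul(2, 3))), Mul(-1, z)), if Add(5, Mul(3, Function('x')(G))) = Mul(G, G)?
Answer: Rational(-4999, 6) ≈ -833.17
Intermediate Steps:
Function('S')(Q, W) = Add(Rational(9, 4), Mul(Rational(1, 4), Q))
Function('x')(G) = Add(Rational(-5, 3), Mul(Rational(1, 3), Pow(G, 2))) (Function('x')(G) = Add(Rational(-5, 3), Mul(Rational(1, 3), Mul(G, G))) = Add(Rational(-5, 3), Mul(Rational(1, 3), Pow(G, 2))))
z = Rational(2450, 3) (z = Mul(Rational(3, 2), Pow(Add(13, Add(Rational(-5, 3), Mul(Rational(1, 3), Pow(6, 2)))), 2)) = Mul(Rational(3, 2), Pow(Add(13, Add(Rational(-5, 3), Mul(Rational(1, 3), 36))), 2)) = Mul(Rational(3, 2), Pow(Add(13, Add(Rational(-5, 3), 12)), 2)) = Mul(Rational(3, 2), Pow(Add(13, Rational(31, 3)), 2)) = Mul(Rational(3, 2), Pow(Rational(70, 3), 2)) = Mul(Rational(3, 2), Rational(4900, 9)) = Rational(2450, 3) ≈ 816.67)
Add(Mul(Add(-31, 25), Function('S')(2, Mul(2, 3))), Mul(-1, z)) = Add(Mul(Add(-31, 25), Add(Rational(9, 4), Mul(Rational(1, 4), 2))), Mul(-1, Rational(2450, 3))) = Add(Mul(-6, Add(Rational(9, 4), Rational(1, 2))), Rational(-2450, 3)) = Add(Mul(-6, Rational(11, 4)), Rational(-2450, 3)) = Add(Rational(-33, 2), Rational(-2450, 3)) = Rational(-4999, 6)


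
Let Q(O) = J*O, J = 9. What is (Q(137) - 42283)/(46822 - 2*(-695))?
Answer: -20525/24106 ≈ -0.85145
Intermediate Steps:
Q(O) = 9*O
(Q(137) - 42283)/(46822 - 2*(-695)) = (9*137 - 42283)/(46822 - 2*(-695)) = (1233 - 42283)/(46822 + 1390) = -41050/48212 = -41050*1/48212 = -20525/24106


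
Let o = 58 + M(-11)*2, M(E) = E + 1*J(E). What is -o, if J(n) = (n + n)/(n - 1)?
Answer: -119/3 ≈ -39.667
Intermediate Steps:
J(n) = 2*n/(-1 + n) (J(n) = (2*n)/(-1 + n) = 2*n/(-1 + n))
M(E) = E + 2*E/(-1 + E) (M(E) = E + 1*(2*E/(-1 + E)) = E + 2*E/(-1 + E))
o = 119/3 (o = 58 - 11*(1 - 11)/(-1 - 11)*2 = 58 - 11*(-10)/(-12)*2 = 58 - 11*(-1/12)*(-10)*2 = 58 - 55/6*2 = 58 - 55/3 = 119/3 ≈ 39.667)
-o = -1*119/3 = -119/3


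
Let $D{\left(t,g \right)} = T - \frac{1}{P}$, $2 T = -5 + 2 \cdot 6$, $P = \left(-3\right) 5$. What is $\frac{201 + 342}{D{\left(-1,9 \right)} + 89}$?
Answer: $\frac{16290}{2777} \approx 5.866$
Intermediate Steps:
$P = -15$
$T = \frac{7}{2}$ ($T = \frac{-5 + 2 \cdot 6}{2} = \frac{-5 + 12}{2} = \frac{1}{2} \cdot 7 = \frac{7}{2} \approx 3.5$)
$D{\left(t,g \right)} = \frac{107}{30}$ ($D{\left(t,g \right)} = \frac{7}{2} - \frac{1}{-15} = \frac{7}{2} - - \frac{1}{15} = \frac{7}{2} + \frac{1}{15} = \frac{107}{30}$)
$\frac{201 + 342}{D{\left(-1,9 \right)} + 89} = \frac{201 + 342}{\frac{107}{30} + 89} = \frac{543}{\frac{2777}{30}} = 543 \cdot \frac{30}{2777} = \frac{16290}{2777}$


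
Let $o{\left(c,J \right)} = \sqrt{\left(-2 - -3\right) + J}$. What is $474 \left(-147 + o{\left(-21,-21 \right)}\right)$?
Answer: $-69678 + 948 i \sqrt{5} \approx -69678.0 + 2119.8 i$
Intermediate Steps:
$o{\left(c,J \right)} = \sqrt{1 + J}$ ($o{\left(c,J \right)} = \sqrt{\left(-2 + 3\right) + J} = \sqrt{1 + J}$)
$474 \left(-147 + o{\left(-21,-21 \right)}\right) = 474 \left(-147 + \sqrt{1 - 21}\right) = 474 \left(-147 + \sqrt{-20}\right) = 474 \left(-147 + 2 i \sqrt{5}\right) = -69678 + 948 i \sqrt{5}$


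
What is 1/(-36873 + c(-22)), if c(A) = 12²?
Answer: -1/36729 ≈ -2.7226e-5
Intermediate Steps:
c(A) = 144
1/(-36873 + c(-22)) = 1/(-36873 + 144) = 1/(-36729) = -1/36729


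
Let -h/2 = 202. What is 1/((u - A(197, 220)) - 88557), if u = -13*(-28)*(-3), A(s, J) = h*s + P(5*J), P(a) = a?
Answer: -1/11161 ≈ -8.9598e-5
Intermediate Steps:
h = -404 (h = -2*202 = -404)
A(s, J) = -404*s + 5*J
u = -1092 (u = 364*(-3) = -1092)
1/((u - A(197, 220)) - 88557) = 1/((-1092 - (-404*197 + 5*220)) - 88557) = 1/((-1092 - (-79588 + 1100)) - 88557) = 1/((-1092 - 1*(-78488)) - 88557) = 1/((-1092 + 78488) - 88557) = 1/(77396 - 88557) = 1/(-11161) = -1/11161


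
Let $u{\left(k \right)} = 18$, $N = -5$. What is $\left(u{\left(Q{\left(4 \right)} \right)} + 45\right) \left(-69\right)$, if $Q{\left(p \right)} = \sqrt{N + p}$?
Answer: $-4347$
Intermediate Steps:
$Q{\left(p \right)} = \sqrt{-5 + p}$
$\left(u{\left(Q{\left(4 \right)} \right)} + 45\right) \left(-69\right) = \left(18 + 45\right) \left(-69\right) = 63 \left(-69\right) = -4347$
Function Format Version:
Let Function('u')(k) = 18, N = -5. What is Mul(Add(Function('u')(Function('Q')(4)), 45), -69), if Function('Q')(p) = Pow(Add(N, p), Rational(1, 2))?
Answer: -4347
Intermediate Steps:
Function('Q')(p) = Pow(Add(-5, p), Rational(1, 2))
Mul(Add(Function('u')(Function('Q')(4)), 45), -69) = Mul(Add(18, 45), -69) = Mul(63, -69) = -4347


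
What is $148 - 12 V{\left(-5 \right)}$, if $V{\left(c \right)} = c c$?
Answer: $-152$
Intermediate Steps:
$V{\left(c \right)} = c^{2}$
$148 - 12 V{\left(-5 \right)} = 148 - 12 \left(-5\right)^{2} = 148 - 300 = -152$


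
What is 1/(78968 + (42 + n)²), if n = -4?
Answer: 1/80412 ≈ 1.2436e-5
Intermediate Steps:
1/(78968 + (42 + n)²) = 1/(78968 + (42 - 4)²) = 1/(78968 + 38²) = 1/(78968 + 1444) = 1/80412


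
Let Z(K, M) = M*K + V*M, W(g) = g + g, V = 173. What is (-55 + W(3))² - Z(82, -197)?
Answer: 52636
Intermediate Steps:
W(g) = 2*g
Z(K, M) = 173*M + K*M (Z(K, M) = M*K + 173*M = K*M + 173*M = 173*M + K*M)
(-55 + W(3))² - Z(82, -197) = (-55 + 2*3)² - (-197)*(173 + 82) = (-55 + 6)² - (-197)*255 = (-49)² - 1*(-50235) = 2401 + 50235 = 52636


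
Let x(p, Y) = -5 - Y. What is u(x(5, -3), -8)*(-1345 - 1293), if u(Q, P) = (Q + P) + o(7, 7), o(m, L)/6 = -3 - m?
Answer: 184660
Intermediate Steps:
o(m, L) = -18 - 6*m (o(m, L) = 6*(-3 - m) = -18 - 6*m)
u(Q, P) = -60 + P + Q (u(Q, P) = (Q + P) + (-18 - 6*7) = (P + Q) + (-18 - 42) = (P + Q) - 60 = -60 + P + Q)
u(x(5, -3), -8)*(-1345 - 1293) = (-60 - 8 + (-5 - 1*(-3)))*(-1345 - 1293) = (-60 - 8 + (-5 + 3))*(-2638) = (-60 - 8 - 2)*(-2638) = -70*(-2638) = 184660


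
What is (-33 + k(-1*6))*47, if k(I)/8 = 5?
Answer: 329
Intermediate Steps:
k(I) = 40 (k(I) = 8*5 = 40)
(-33 + k(-1*6))*47 = (-33 + 40)*47 = 7*47 = 329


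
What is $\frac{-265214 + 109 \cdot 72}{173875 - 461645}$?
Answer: $\frac{128683}{143885} \approx 0.89435$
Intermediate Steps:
$\frac{-265214 + 109 \cdot 72}{173875 - 461645} = \frac{-265214 + 7848}{-287770} = \left(-257366\right) \left(- \frac{1}{287770}\right) = \frac{128683}{143885}$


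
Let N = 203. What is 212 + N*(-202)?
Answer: -40794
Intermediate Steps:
212 + N*(-202) = 212 + 203*(-202) = 212 - 41006 = -40794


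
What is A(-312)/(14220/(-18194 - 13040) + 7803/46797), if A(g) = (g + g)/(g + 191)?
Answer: -50670793264/2834992611 ≈ -17.873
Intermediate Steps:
A(g) = 2*g/(191 + g) (A(g) = (2*g)/(191 + g) = 2*g/(191 + g))
A(-312)/(14220/(-18194 - 13040) + 7803/46797) = (2*(-312)/(191 - 312))/(14220/(-18194 - 13040) + 7803/46797) = (2*(-312)/(-121))/(14220/(-31234) + 7803*(1/46797)) = (2*(-312)*(-1/121))/(14220*(-1/31234) + 2601/15599) = 624/(121*(-7110/15617 + 2601/15599)) = 624/(121*(-70289073/243609583)) = (624/121)*(-243609583/70289073) = -50670793264/2834992611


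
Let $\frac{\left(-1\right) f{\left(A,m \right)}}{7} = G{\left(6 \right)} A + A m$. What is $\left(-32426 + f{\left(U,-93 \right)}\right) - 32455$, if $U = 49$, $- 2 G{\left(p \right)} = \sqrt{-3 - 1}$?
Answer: $-32982 + 343 i \approx -32982.0 + 343.0 i$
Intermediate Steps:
$G{\left(p \right)} = - i$ ($G{\left(p \right)} = - \frac{\sqrt{-3 - 1}}{2} = - \frac{\sqrt{-4}}{2} = - \frac{2 i}{2} = - i$)
$f{\left(A,m \right)} = - 7 A m + 7 i A$ ($f{\left(A,m \right)} = - 7 \left(- i A + A m\right) = - 7 \left(A m - i A\right) = - 7 A m + 7 i A$)
$\left(-32426 + f{\left(U,-93 \right)}\right) - 32455 = \left(-32426 + 7 \cdot 49 \left(i - -93\right)\right) - 32455 = \left(-32426 + 7 \cdot 49 \left(i + 93\right)\right) - 32455 = \left(-32426 + 7 \cdot 49 \left(93 + i\right)\right) - 32455 = \left(-32426 + \left(31899 + 343 i\right)\right) - 32455 = \left(-527 + 343 i\right) - 32455 = -32982 + 343 i$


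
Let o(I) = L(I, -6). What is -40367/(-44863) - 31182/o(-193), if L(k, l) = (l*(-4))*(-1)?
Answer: 233314479/179452 ≈ 1300.2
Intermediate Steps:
L(k, l) = 4*l (L(k, l) = -4*l*(-1) = 4*l)
o(I) = -24 (o(I) = 4*(-6) = -24)
-40367/(-44863) - 31182/o(-193) = -40367/(-44863) - 31182/(-24) = -40367*(-1/44863) - 31182*(-1/24) = 40367/44863 + 5197/4 = 233314479/179452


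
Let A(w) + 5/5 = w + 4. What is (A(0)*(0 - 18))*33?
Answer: -1782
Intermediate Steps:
A(w) = 3 + w (A(w) = -1 + (w + 4) = -1 + (4 + w) = 3 + w)
(A(0)*(0 - 18))*33 = ((3 + 0)*(0 - 18))*33 = (3*(-18))*33 = -54*33 = -1782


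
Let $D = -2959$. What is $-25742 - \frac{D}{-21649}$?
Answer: $- \frac{557291517}{21649} \approx -25742.0$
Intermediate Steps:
$-25742 - \frac{D}{-21649} = -25742 - - \frac{2959}{-21649} = -25742 - \left(-2959\right) \left(- \frac{1}{21649}\right) = -25742 - \frac{2959}{21649} = - \frac{557291517}{21649}$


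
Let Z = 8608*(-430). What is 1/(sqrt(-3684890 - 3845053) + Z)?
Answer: -3701440/13700665603543 - I*sqrt(7529943)/13700665603543 ≈ -2.7016e-7 - 2.0029e-10*I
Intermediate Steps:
Z = -3701440
1/(sqrt(-3684890 - 3845053) + Z) = 1/(sqrt(-3684890 - 3845053) - 3701440) = 1/(sqrt(-7529943) - 3701440) = 1/(I*sqrt(7529943) - 3701440) = 1/(-3701440 + I*sqrt(7529943))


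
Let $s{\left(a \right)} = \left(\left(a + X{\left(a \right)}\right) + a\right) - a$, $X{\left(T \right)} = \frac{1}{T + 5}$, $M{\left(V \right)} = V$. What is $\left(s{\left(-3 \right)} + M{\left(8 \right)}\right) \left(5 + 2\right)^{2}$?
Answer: $\frac{539}{2} \approx 269.5$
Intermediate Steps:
$X{\left(T \right)} = \frac{1}{5 + T}$
$s{\left(a \right)} = a + \frac{1}{5 + a}$ ($s{\left(a \right)} = \left(\left(a + \frac{1}{5 + a}\right) + a\right) - a = \left(\frac{1}{5 + a} + 2 a\right) - a = a + \frac{1}{5 + a}$)
$\left(s{\left(-3 \right)} + M{\left(8 \right)}\right) \left(5 + 2\right)^{2} = \left(\frac{1 - 3 \left(5 - 3\right)}{5 - 3} + 8\right) \left(5 + 2\right)^{2} = \left(\frac{1 - 6}{2} + 8\right) 7^{2} = \left(\frac{1 - 6}{2} + 8\right) 49 = \left(\frac{1}{2} \left(-5\right) + 8\right) 49 = \left(- \frac{5}{2} + 8\right) 49 = \frac{11}{2} \cdot 49 = \frac{539}{2}$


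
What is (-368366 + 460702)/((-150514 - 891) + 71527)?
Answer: -46168/39939 ≈ -1.1560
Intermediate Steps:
(-368366 + 460702)/((-150514 - 891) + 71527) = 92336/(-151405 + 71527) = 92336/(-79878) = 92336*(-1/79878) = -46168/39939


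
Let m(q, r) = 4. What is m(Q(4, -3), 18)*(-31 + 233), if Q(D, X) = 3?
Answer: 808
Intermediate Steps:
m(Q(4, -3), 18)*(-31 + 233) = 4*(-31 + 233) = 4*202 = 808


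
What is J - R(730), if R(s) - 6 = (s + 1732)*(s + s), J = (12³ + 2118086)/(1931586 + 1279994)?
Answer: -5772052845633/1605790 ≈ -3.5945e+6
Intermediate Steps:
J = 1059907/1605790 (J = (1728 + 2118086)/3211580 = 2119814*(1/3211580) = 1059907/1605790 ≈ 0.66005)
R(s) = 6 + 2*s*(1732 + s) (R(s) = 6 + (s + 1732)*(s + s) = 6 + (1732 + s)*(2*s) = 6 + 2*s*(1732 + s))
J - R(730) = 1059907/1605790 - (6 + 2*730² + 3464*730) = 1059907/1605790 - (6 + 2*532900 + 2528720) = 1059907/1605790 - (6 + 1065800 + 2528720) = 1059907/1605790 - 1*3594526 = 1059907/1605790 - 3594526 = -5772052845633/1605790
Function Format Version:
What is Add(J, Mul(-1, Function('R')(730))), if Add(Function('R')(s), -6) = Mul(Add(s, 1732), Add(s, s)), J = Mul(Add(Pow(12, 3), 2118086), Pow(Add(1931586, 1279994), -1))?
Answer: Rational(-5772052845633, 1605790) ≈ -3.5945e+6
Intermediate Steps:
J = Rational(1059907, 1605790) (J = Mul(Add(1728, 2118086), Pow(3211580, -1)) = Mul(2119814, Rational(1, 3211580)) = Rational(1059907, 1605790) ≈ 0.66005)
Function('R')(s) = Add(6, Mul(2, s, Add(1732, s))) (Function('R')(s) = Add(6, Mul(Add(s, 1732), Add(s, s))) = Add(6, Mul(Add(1732, s), Mul(2, s))) = Add(6, Mul(2, s, Add(1732, s))))
Add(J, Mul(-1, Function('R')(730))) = Add(Rational(1059907, 1605790), Mul(-1, Add(6, Mul(2, Pow(730, 2)), Mul(3464, 730)))) = Add(Rational(1059907, 1605790), Mul(-1, Add(6, Mul(2, 532900), 2528720))) = Add(Rational(1059907, 1605790), Mul(-1, Add(6, 1065800, 2528720))) = Add(Rational(1059907, 1605790), Mul(-1, 3594526)) = Add(Rational(1059907, 1605790), -3594526) = Rational(-5772052845633, 1605790)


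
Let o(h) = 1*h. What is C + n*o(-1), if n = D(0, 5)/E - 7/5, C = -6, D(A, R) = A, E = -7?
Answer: -23/5 ≈ -4.6000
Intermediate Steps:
o(h) = h
n = -7/5 (n = 0/(-7) - 7/5 = 0*(-⅐) - 7*⅕ = 0 - 7/5 = -7/5 ≈ -1.4000)
C + n*o(-1) = -6 - 7/5*(-1) = -6 + 7/5 = -23/5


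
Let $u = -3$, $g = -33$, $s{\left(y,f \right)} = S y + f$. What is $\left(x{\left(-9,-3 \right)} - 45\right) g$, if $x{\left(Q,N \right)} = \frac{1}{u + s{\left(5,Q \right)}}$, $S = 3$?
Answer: $1474$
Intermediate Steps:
$s{\left(y,f \right)} = f + 3 y$ ($s{\left(y,f \right)} = 3 y + f = f + 3 y$)
$x{\left(Q,N \right)} = \frac{1}{12 + Q}$ ($x{\left(Q,N \right)} = \frac{1}{-3 + \left(Q + 3 \cdot 5\right)} = \frac{1}{-3 + \left(Q + 15\right)} = \frac{1}{-3 + \left(15 + Q\right)} = \frac{1}{12 + Q}$)
$\left(x{\left(-9,-3 \right)} - 45\right) g = \left(\frac{1}{12 - 9} - 45\right) \left(-33\right) = \left(\frac{1}{3} - 45\right) \left(-33\right) = \left(- \frac{134}{3}\right) \left(-33\right) = 1474$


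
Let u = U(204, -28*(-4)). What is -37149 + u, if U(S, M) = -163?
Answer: -37312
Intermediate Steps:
u = -163
-37149 + u = -37149 - 163 = -37312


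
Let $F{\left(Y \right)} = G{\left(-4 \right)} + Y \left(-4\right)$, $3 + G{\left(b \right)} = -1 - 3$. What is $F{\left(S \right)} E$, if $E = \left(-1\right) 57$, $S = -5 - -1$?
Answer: $-513$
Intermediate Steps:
$G{\left(b \right)} = -7$ ($G{\left(b \right)} = -3 - 4 = -7$)
$S = -4$ ($S = -5 + 1 = -4$)
$F{\left(Y \right)} = -7 - 4 Y$ ($F{\left(Y \right)} = -7 + Y \left(-4\right) = -7 - 4 Y$)
$E = -57$
$F{\left(S \right)} E = \left(-7 - -16\right) \left(-57\right) = \left(-7 + 16\right) \left(-57\right) = 9 \left(-57\right) = -513$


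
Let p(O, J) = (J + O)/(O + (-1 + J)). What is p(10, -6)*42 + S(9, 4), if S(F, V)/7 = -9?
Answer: -7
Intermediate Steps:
S(F, V) = -63 (S(F, V) = 7*(-9) = -63)
p(O, J) = (J + O)/(-1 + J + O)
p(10, -6)*42 + S(9, 4) = ((-6 + 10)/(-1 - 6 + 10))*42 - 63 = (4/3)*42 - 63 = 56 - 63 = -7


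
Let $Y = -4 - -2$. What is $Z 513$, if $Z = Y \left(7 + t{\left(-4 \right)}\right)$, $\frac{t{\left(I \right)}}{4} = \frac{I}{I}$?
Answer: $-11286$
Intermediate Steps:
$t{\left(I \right)} = 4$ ($t{\left(I \right)} = 4 \frac{I}{I} = 4 \cdot 1 = 4$)
$Y = -2$ ($Y = -4 + 2 = -2$)
$Z = -22$ ($Z = - 2 \left(7 + 4\right) = \left(-2\right) 11 = -22$)
$Z 513 = \left(-22\right) 513 = -11286$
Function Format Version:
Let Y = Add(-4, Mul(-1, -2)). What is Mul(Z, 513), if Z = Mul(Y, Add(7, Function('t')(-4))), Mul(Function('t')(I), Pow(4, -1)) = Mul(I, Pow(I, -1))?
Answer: -11286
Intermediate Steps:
Function('t')(I) = 4 (Function('t')(I) = Mul(4, Mul(I, Pow(I, -1))) = Mul(4, 1) = 4)
Y = -2 (Y = Add(-4, 2) = -2)
Z = -22 (Z = Mul(-2, Add(7, 4)) = Mul(-2, 11) = -22)
Mul(Z, 513) = Mul(-22, 513) = -11286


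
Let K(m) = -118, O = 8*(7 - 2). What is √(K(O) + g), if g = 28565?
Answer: √28447 ≈ 168.66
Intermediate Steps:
O = 40 (O = 8*5 = 40)
√(K(O) + g) = √(-118 + 28565) = √28447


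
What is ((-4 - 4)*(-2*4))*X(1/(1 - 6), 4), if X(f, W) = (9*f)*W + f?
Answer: -2368/5 ≈ -473.60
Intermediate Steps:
X(f, W) = f + 9*W*f (X(f, W) = 9*W*f + f = f + 9*W*f)
((-4 - 4)*(-2*4))*X(1/(1 - 6), 4) = ((-4 - 4)*(-2*4))*((1 + 9*4)/(1 - 6)) = (-8*(-8))*((1 + 36)/(-5)) = 64*(-⅕*37) = 64*(-37/5) = -2368/5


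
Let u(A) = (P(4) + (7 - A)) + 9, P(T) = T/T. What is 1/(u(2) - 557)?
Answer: -1/542 ≈ -0.0018450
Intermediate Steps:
P(T) = 1
u(A) = 17 - A (u(A) = (1 + (7 - A)) + 9 = (8 - A) + 9 = 17 - A)
1/(u(2) - 557) = 1/((17 - 1*2) - 557) = 1/((17 - 2) - 557) = 1/(15 - 557) = 1/(-542) = -1/542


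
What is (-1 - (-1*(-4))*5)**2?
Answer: 441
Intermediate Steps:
(-1 - (-1*(-4))*5)**2 = (-1 - 4*5)**2 = (-1 - 1*20)**2 = (-1 - 20)**2 = (-21)**2 = 441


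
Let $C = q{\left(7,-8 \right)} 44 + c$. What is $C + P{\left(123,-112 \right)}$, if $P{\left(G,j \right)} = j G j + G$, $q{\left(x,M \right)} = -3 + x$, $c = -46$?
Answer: $1543165$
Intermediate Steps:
$P{\left(G,j \right)} = G + G j^{2}$ ($P{\left(G,j \right)} = G j j + G = G j^{2} + G = G + G j^{2}$)
$C = 130$ ($C = \left(-3 + 7\right) 44 - 46 = 4 \cdot 44 - 46 = 176 - 46 = 130$)
$C + P{\left(123,-112 \right)} = 130 + 123 \left(1 + \left(-112\right)^{2}\right) = 130 + 123 \left(1 + 12544\right) = 130 + 123 \cdot 12545 = 130 + 1543035 = 1543165$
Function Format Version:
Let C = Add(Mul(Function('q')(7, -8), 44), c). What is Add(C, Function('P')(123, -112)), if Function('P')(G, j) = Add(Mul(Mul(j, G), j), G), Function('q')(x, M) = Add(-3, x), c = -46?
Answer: 1543165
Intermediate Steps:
Function('P')(G, j) = Add(G, Mul(G, Pow(j, 2))) (Function('P')(G, j) = Add(Mul(Mul(G, j), j), G) = Add(Mul(G, Pow(j, 2)), G) = Add(G, Mul(G, Pow(j, 2))))
C = 130 (C = Add(Mul(Add(-3, 7), 44), -46) = Add(Mul(4, 44), -46) = Add(176, -46) = 130)
Add(C, Function('P')(123, -112)) = Add(130, Mul(123, Add(1, Pow(-112, 2)))) = Add(130, Mul(123, Add(1, 12544))) = Add(130, Mul(123, 12545)) = Add(130, 1543035) = 1543165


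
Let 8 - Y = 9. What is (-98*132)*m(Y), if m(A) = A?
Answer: 12936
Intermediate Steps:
Y = -1 (Y = 8 - 1*9 = 8 - 9 = -1)
(-98*132)*m(Y) = -98*132*(-1) = -12936*(-1) = 12936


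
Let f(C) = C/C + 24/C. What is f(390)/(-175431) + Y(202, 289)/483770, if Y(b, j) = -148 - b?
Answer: -19163978/26268745555 ≈ -0.00072954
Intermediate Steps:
f(C) = 1 + 24/C
f(390)/(-175431) + Y(202, 289)/483770 = ((24 + 390)/390)/(-175431) + (-148 - 1*202)/483770 = ((1/390)*414)*(-1/175431) + (-148 - 202)*(1/483770) = (69/65)*(-1/175431) - 350*1/483770 = -23/3801005 - 5/6911 = -19163978/26268745555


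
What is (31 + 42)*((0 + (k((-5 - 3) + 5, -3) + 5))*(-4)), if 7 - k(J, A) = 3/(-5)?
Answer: -18396/5 ≈ -3679.2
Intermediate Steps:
k(J, A) = 38/5 (k(J, A) = 7 - 3/(-5) = 7 - 3*(-1)/5 = 7 - 1*(-⅗) = 7 + ⅗ = 38/5)
(31 + 42)*((0 + (k((-5 - 3) + 5, -3) + 5))*(-4)) = (31 + 42)*((0 + (38/5 + 5))*(-4)) = 73*((0 + 63/5)*(-4)) = 73*((63/5)*(-4)) = 73*(-252/5) = -18396/5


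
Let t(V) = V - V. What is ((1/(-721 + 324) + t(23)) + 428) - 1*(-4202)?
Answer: 1838109/397 ≈ 4630.0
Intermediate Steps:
t(V) = 0
((1/(-721 + 324) + t(23)) + 428) - 1*(-4202) = ((1/(-721 + 324) + 0) + 428) - 1*(-4202) = ((1/(-397) + 0) + 428) + 4202 = ((-1/397 + 0) + 428) + 4202 = (-1/397 + 428) + 4202 = 169915/397 + 4202 = 1838109/397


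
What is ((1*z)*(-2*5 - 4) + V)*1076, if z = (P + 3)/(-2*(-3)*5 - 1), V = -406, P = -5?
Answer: -12638696/29 ≈ -4.3582e+5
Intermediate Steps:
z = -2/29 (z = (-5 + 3)/(-2*(-3)*5 - 1) = -2/(6*5 - 1) = -2/(30 - 1) = -2/29 ≈ -0.068966)
((1*z)*(-2*5 - 4) + V)*1076 = ((1*(-2/29))*(-2*5 - 4) - 406)*1076 = (-2*(-10 - 4)/29 - 406)*1076 = (-2/29*(-14) - 406)*1076 = (28/29 - 406)*1076 = -11746/29*1076 = -12638696/29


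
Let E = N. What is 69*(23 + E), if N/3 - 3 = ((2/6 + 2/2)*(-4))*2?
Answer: 0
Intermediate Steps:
N = -23 (N = 9 + 3*(((2/6 + 2/2)*(-4))*2) = 9 + 3*(((2*(⅙) + 2*(½))*(-4))*2) = 9 + 3*(((⅓ + 1)*(-4))*2) = 9 + 3*(((4/3)*(-4))*2) = 9 + 3*(-16/3*2) = 9 + 3*(-32/3) = 9 - 32 = -23)
E = -23
69*(23 + E) = 69*(23 - 23) = 69*0 = 0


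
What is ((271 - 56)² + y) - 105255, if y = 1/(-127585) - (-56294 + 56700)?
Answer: -7583142061/127585 ≈ -59436.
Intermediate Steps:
y = -51799511/127585 (y = -1/127585 - 1*406 = -1/127585 - 406 = -51799511/127585 ≈ -406.00)
((271 - 56)² + y) - 105255 = ((271 - 56)² - 51799511/127585) - 105255 = (215² - 51799511/127585) - 105255 = (46225 - 51799511/127585) - 105255 = 5845817114/127585 - 105255 = -7583142061/127585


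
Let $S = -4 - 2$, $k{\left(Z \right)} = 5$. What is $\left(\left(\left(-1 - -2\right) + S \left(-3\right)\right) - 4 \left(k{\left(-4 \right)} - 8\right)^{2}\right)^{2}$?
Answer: $289$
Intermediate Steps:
$S = -6$ ($S = -4 - 2 = -6$)
$\left(\left(\left(-1 - -2\right) + S \left(-3\right)\right) - 4 \left(k{\left(-4 \right)} - 8\right)^{2}\right)^{2} = \left(\left(\left(-1 - -2\right) - -18\right) - 4 \left(5 - 8\right)^{2}\right)^{2} = \left(\left(\left(-1 + 2\right) + 18\right) - 4 \left(5 - 8\right)^{2}\right)^{2} = \left(\left(1 + 18\right) - 4 \left(-3\right)^{2}\right)^{2} = \left(19 - 36\right)^{2} = \left(-17\right)^{2} = 289$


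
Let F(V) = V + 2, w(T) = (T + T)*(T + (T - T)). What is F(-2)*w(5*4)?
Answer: 0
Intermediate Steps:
w(T) = 2*T**2 (w(T) = (2*T)*(T + 0) = (2*T)*T = 2*T**2)
F(V) = 2 + V
F(-2)*w(5*4) = (2 - 2)*(2*(5*4)**2) = 0*(2*20**2) = 0*(2*400) = 0*800 = 0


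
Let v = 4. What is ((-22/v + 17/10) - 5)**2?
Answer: 1936/25 ≈ 77.440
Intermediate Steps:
((-22/v + 17/10) - 5)**2 = ((-22/4 + 17/10) - 5)**2 = ((-22*1/4 + 17*(1/10)) - 5)**2 = ((-11/2 + 17/10) - 5)**2 = (-19/5 - 5)**2 = (-44/5)**2 = 1936/25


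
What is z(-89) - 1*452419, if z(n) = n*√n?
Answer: -452419 - 89*I*√89 ≈ -4.5242e+5 - 839.62*I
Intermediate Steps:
z(n) = n^(3/2)
z(-89) - 1*452419 = (-89)^(3/2) - 1*452419 = -89*I*√89 - 452419 = -452419 - 89*I*√89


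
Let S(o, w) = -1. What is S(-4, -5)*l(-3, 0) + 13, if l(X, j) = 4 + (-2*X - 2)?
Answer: 5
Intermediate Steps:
l(X, j) = 2 - 2*X (l(X, j) = 4 + (-2 - 2*X) = 2 - 2*X)
S(-4, -5)*l(-3, 0) + 13 = -(2 - 2*(-3)) + 13 = -(2 + 6) + 13 = -1*8 + 13 = -8 + 13 = 5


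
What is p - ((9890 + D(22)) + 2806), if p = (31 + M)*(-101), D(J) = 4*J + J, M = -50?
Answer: -10887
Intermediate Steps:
D(J) = 5*J
p = 1919 (p = (31 - 50)*(-101) = -19*(-101) = 1919)
p - ((9890 + D(22)) + 2806) = 1919 - ((9890 + 5*22) + 2806) = 1919 - ((9890 + 110) + 2806) = 1919 - (10000 + 2806) = 1919 - 1*12806 = 1919 - 12806 = -10887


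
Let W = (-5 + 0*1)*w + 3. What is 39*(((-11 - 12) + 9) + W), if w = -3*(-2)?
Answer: -1599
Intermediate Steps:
w = 6
W = -27 (W = (-5 + 0*1)*6 + 3 = (-5 + 0)*6 + 3 = -5*6 + 3 = -30 + 3 = -27)
39*(((-11 - 12) + 9) + W) = 39*(((-11 - 12) + 9) - 27) = 39*((-23 + 9) - 27) = 39*(-14 - 27) = 39*(-41) = -1599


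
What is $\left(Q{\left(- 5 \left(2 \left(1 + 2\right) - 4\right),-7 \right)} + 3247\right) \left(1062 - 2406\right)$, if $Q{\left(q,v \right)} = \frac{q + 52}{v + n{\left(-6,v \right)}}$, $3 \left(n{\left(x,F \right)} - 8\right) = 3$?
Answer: $-4392192$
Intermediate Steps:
$n{\left(x,F \right)} = 9$ ($n{\left(x,F \right)} = 8 + \frac{1}{3} \cdot 3 = 8 + 1 = 9$)
$Q{\left(q,v \right)} = \frac{52 + q}{9 + v}$ ($Q{\left(q,v \right)} = \frac{q + 52}{v + 9} = \frac{52 + q}{9 + v}$)
$\left(Q{\left(- 5 \left(2 \left(1 + 2\right) - 4\right),-7 \right)} + 3247\right) \left(1062 - 2406\right) = \left(\frac{52 - 5 \left(2 \left(1 + 2\right) - 4\right)}{9 - 7} + 3247\right) \left(1062 - 2406\right) = \left(\frac{52 - 5 \left(2 \cdot 3 - 4\right)}{2} + 3247\right) \left(-1344\right) = \left(\frac{52 - 5 \left(6 - 4\right)}{2} + 3247\right) \left(-1344\right) = \left(\frac{52 - 10}{2} + 3247\right) \left(-1344\right) = \left(\frac{1}{2} \cdot 42 + 3247\right) \left(-1344\right) = \left(21 + 3247\right) \left(-1344\right) = 3268 \left(-1344\right) = -4392192$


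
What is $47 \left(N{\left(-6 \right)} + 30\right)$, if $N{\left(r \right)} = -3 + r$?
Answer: $987$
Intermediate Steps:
$47 \left(N{\left(-6 \right)} + 30\right) = 47 \left(\left(-3 - 6\right) + 30\right) = 47 \left(-9 + 30\right) = 47 \cdot 21 = 987$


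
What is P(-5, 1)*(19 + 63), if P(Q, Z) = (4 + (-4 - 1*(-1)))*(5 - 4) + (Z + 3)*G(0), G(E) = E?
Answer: 82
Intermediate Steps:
P(Q, Z) = 1 (P(Q, Z) = (4 + (-4 - 1*(-1)))*(5 - 4) + (Z + 3)*0 = (4 + (-4 + 1))*1 + (3 + Z)*0 = (4 - 3)*1 + 0 = 1*1 + 0 = 1 + 0 = 1)
P(-5, 1)*(19 + 63) = 1*(19 + 63) = 1*82 = 82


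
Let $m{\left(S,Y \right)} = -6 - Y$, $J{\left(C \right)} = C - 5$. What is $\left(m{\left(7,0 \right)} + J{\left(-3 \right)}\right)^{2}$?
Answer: $196$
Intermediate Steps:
$J{\left(C \right)} = -5 + C$ ($J{\left(C \right)} = C - 5 = -5 + C$)
$\left(m{\left(7,0 \right)} + J{\left(-3 \right)}\right)^{2} = \left(\left(-6 - 0\right) - 8\right)^{2} = \left(\left(-6 + 0\right) - 8\right)^{2} = \left(-6 - 8\right)^{2} = \left(-14\right)^{2} = 196$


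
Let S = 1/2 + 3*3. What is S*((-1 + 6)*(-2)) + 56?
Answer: -39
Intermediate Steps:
S = 19/2 (S = 1*(½) + 9 = ½ + 9 = 19/2 ≈ 9.5000)
S*((-1 + 6)*(-2)) + 56 = 19*((-1 + 6)*(-2))/2 + 56 = 19*(5*(-2))/2 + 56 = (19/2)*(-10) + 56 = -95 + 56 = -39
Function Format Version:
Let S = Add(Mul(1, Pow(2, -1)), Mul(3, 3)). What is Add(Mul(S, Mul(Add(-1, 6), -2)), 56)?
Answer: -39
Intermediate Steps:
S = Rational(19, 2) (S = Add(Mul(1, Rational(1, 2)), 9) = Add(Rational(1, 2), 9) = Rational(19, 2) ≈ 9.5000)
Add(Mul(S, Mul(Add(-1, 6), -2)), 56) = Add(Mul(Rational(19, 2), Mul(Add(-1, 6), -2)), 56) = Add(Mul(Rational(19, 2), Mul(5, -2)), 56) = Add(Mul(Rational(19, 2), -10), 56) = Add(-95, 56) = -39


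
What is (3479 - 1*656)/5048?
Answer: 2823/5048 ≈ 0.55923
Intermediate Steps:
(3479 - 1*656)/5048 = (3479 - 656)*(1/5048) = 2823*(1/5048) = 2823/5048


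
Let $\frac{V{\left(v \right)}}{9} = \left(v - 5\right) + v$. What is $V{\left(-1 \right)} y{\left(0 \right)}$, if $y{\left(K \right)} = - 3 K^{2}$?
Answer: $0$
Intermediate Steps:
$V{\left(v \right)} = -45 + 18 v$ ($V{\left(v \right)} = 9 \left(\left(v - 5\right) + v\right) = 9 \left(\left(-5 + v\right) + v\right) = 9 \left(-5 + 2 v\right) = -45 + 18 v$)
$V{\left(-1 \right)} y{\left(0 \right)} = \left(-45 + 18 \left(-1\right)\right) \left(- 3 \cdot 0^{2}\right) = \left(-45 - 18\right) \left(\left(-3\right) 0\right) = \left(-63\right) 0 = 0$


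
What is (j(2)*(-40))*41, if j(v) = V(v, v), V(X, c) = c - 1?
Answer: -1640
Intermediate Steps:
V(X, c) = -1 + c
j(v) = -1 + v
(j(2)*(-40))*41 = ((-1 + 2)*(-40))*41 = (1*(-40))*41 = -40*41 = -1640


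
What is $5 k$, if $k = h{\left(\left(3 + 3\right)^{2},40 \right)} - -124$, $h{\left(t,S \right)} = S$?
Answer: $820$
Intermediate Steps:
$k = 164$ ($k = 40 - -124 = 40 + 124 = 164$)
$5 k = 5 \cdot 164 = 820$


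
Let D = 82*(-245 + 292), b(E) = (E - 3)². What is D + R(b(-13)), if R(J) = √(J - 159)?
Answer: 3854 + √97 ≈ 3863.8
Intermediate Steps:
b(E) = (-3 + E)²
R(J) = √(-159 + J)
D = 3854 (D = 82*47 = 3854)
D + R(b(-13)) = 3854 + √(-159 + (-3 - 13)²) = 3854 + √(-159 + (-16)²) = 3854 + √(-159 + 256) = 3854 + √97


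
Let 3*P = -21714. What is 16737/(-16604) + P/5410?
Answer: -15051923/6416260 ≈ -2.3459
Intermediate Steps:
P = -7238 (P = (⅓)*(-21714) = -7238)
16737/(-16604) + P/5410 = 16737/(-16604) - 7238/5410 = 16737*(-1/16604) - 7238*1/5410 = -2391/2372 - 3619/2705 = -15051923/6416260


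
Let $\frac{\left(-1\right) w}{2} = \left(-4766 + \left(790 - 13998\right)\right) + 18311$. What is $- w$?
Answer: $674$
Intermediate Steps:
$w = -674$ ($w = - 2 \left(\left(-4766 + \left(790 - 13998\right)\right) + 18311\right) = - 2 \left(\left(-4766 - 13208\right) + 18311\right) = - 2 \left(-17974 + 18311\right) = \left(-2\right) 337 = -674$)
$- w = \left(-1\right) \left(-674\right) = 674$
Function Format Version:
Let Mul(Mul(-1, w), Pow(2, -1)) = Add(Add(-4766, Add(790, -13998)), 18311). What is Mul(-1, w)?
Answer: 674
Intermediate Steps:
w = -674 (w = Mul(-2, Add(Add(-4766, Add(790, -13998)), 18311)) = Mul(-2, Add(Add(-4766, -13208), 18311)) = Mul(-2, Add(-17974, 18311)) = Mul(-2, 337) = -674)
Mul(-1, w) = Mul(-1, -674) = 674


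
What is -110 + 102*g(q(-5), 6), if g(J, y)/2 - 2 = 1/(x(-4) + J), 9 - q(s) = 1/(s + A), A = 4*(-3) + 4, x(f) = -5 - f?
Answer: 11314/35 ≈ 323.26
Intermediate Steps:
A = -8 (A = -12 + 4 = -8)
q(s) = 9 - 1/(-8 + s) (q(s) = 9 - 1/(s - 8) = 9 - 1/(-8 + s))
g(J, y) = 4 + 2/(-1 + J) (g(J, y) = 4 + 2/((-5 - 1*(-4)) + J) = 4 + 2/((-5 + 4) + J) = 4 + 2/(-1 + J))
-110 + 102*g(q(-5), 6) = -110 + 102*(2*(-1 + 2*((-73 + 9*(-5))/(-8 - 5)))/(-1 + (-73 + 9*(-5))/(-8 - 5))) = -110 + 102*(2*(-1 + 2*((-73 - 45)/(-13)))/(-1 + (-73 - 45)/(-13))) = -110 + 102*(2*(-1 + 2*(-1/13*(-118)))/(-1 - 1/13*(-118))) = -110 + 102*(2*(-1 + 2*(118/13))/(-1 + 118/13)) = -110 + 102*(2*(-1 + 236/13)/(105/13)) = -110 + 102*(2*(13/105)*(223/13)) = -110 + 102*(446/105) = -110 + 15164/35 = 11314/35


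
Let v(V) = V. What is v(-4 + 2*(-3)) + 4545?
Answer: 4535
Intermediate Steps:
v(-4 + 2*(-3)) + 4545 = (-4 + 2*(-3)) + 4545 = (-4 - 6) + 4545 = -10 + 4545 = 4535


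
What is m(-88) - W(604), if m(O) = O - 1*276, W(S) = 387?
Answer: -751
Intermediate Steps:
m(O) = -276 + O (m(O) = O - 276 = -276 + O)
m(-88) - W(604) = (-276 - 88) - 1*387 = -364 - 387 = -751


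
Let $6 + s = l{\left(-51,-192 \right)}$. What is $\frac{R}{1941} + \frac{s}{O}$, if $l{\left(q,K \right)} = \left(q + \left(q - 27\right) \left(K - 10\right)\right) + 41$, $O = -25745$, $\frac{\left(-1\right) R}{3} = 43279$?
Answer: $- \frac{224880327}{3331403} \approx -67.503$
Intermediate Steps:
$R = -129837$ ($R = \left(-3\right) 43279 = -129837$)
$l{\left(q,K \right)} = 41 + q + \left(-27 + q\right) \left(-10 + K\right)$ ($l{\left(q,K \right)} = \left(q + \left(-27 + q\right) \left(-10 + K\right)\right) + 41 = 41 + q + \left(-27 + q\right) \left(-10 + K\right)$)
$s = 15740$ ($s = -6 - -15746 = -6 + \left(311 + 5184 + 459 + 9792\right) = -6 + 15746 = 15740$)
$\frac{R}{1941} + \frac{s}{O} = - \frac{129837}{1941} + \frac{15740}{-25745} = \left(-129837\right) \frac{1}{1941} + 15740 \left(- \frac{1}{25745}\right) = - \frac{43279}{647} - \frac{3148}{5149} = - \frac{224880327}{3331403}$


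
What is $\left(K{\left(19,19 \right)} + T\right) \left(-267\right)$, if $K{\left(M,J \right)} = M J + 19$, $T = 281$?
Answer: $-176487$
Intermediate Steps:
$K{\left(M,J \right)} = 19 + J M$ ($K{\left(M,J \right)} = J M + 19 = 19 + J M$)
$\left(K{\left(19,19 \right)} + T\right) \left(-267\right) = \left(\left(19 + 19 \cdot 19\right) + 281\right) \left(-267\right) = \left(\left(19 + 361\right) + 281\right) \left(-267\right) = \left(380 + 281\right) \left(-267\right) = 661 \left(-267\right) = -176487$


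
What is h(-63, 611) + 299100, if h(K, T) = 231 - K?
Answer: 299394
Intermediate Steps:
h(-63, 611) + 299100 = (231 - 1*(-63)) + 299100 = (231 + 63) + 299100 = 294 + 299100 = 299394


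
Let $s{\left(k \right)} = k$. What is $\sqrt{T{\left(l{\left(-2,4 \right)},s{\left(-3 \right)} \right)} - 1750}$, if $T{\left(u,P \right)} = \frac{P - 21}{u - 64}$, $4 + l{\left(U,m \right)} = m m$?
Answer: $\frac{2 i \sqrt{73918}}{13} \approx 41.828 i$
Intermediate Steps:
$l{\left(U,m \right)} = -4 + m^{2}$ ($l{\left(U,m \right)} = -4 + m m = -4 + m^{2}$)
$T{\left(u,P \right)} = \frac{-21 + P}{-64 + u}$
$\sqrt{T{\left(l{\left(-2,4 \right)},s{\left(-3 \right)} \right)} - 1750} = \sqrt{\frac{-21 - 3}{-64 - \left(4 - 4^{2}\right)} - 1750} = \sqrt{\frac{1}{-64 + \left(-4 + 16\right)} \left(-24\right) - 1750} = \sqrt{\frac{1}{-64 + 12} \left(-24\right) - 1750} = \sqrt{\frac{1}{-52} \left(-24\right) - 1750} = \sqrt{\left(- \frac{1}{52}\right) \left(-24\right) - 1750} = \sqrt{\frac{6}{13} - 1750} = \sqrt{- \frac{22744}{13}} = \frac{2 i \sqrt{73918}}{13}$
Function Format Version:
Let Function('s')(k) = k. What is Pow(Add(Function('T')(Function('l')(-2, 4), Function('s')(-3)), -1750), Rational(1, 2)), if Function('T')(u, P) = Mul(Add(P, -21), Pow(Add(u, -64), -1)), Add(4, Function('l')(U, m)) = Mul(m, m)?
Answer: Mul(Rational(2, 13), I, Pow(73918, Rational(1, 2))) ≈ Mul(41.828, I)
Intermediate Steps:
Function('l')(U, m) = Add(-4, Pow(m, 2)) (Function('l')(U, m) = Add(-4, Mul(m, m)) = Add(-4, Pow(m, 2)))
Function('T')(u, P) = Mul(Pow(Add(-64, u), -1), Add(-21, P)) (Function('T')(u, P) = Mul(Add(-21, P), Pow(Add(-64, u), -1)) = Mul(Pow(Add(-64, u), -1), Add(-21, P)))
Pow(Add(Function('T')(Function('l')(-2, 4), Function('s')(-3)), -1750), Rational(1, 2)) = Pow(Add(Mul(Pow(Add(-64, Add(-4, Pow(4, 2))), -1), Add(-21, -3)), -1750), Rational(1, 2)) = Pow(Add(Mul(Pow(Add(-64, Add(-4, 16)), -1), -24), -1750), Rational(1, 2)) = Pow(Add(Mul(Pow(Add(-64, 12), -1), -24), -1750), Rational(1, 2)) = Pow(Add(Mul(Pow(-52, -1), -24), -1750), Rational(1, 2)) = Pow(Add(Mul(Rational(-1, 52), -24), -1750), Rational(1, 2)) = Pow(Add(Rational(6, 13), -1750), Rational(1, 2)) = Pow(Rational(-22744, 13), Rational(1, 2)) = Mul(Rational(2, 13), I, Pow(73918, Rational(1, 2)))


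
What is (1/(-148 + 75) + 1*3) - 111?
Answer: -7885/73 ≈ -108.01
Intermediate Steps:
(1/(-148 + 75) + 1*3) - 111 = (1/(-73) + 3) - 111 = (-1/73 + 3) - 111 = 218/73 - 111 = -7885/73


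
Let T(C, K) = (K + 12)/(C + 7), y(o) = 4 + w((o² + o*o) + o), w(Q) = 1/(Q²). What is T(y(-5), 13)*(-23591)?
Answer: -1194294375/22276 ≈ -53614.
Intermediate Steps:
w(Q) = Q⁻²
y(o) = 4 + (o + 2*o²)⁻² (y(o) = 4 + ((o² + o*o) + o)⁻² = 4 + ((o² + o²) + o)⁻² = 4 + (2*o² + o)⁻² = 4 + (o + 2*o²)⁻²)
T(C, K) = (12 + K)/(7 + C)
T(y(-5), 13)*(-23591) = ((12 + 13)/(7 + (4 + 1/((-5)²*(1 + 2*(-5))²))))*(-23591) = (25/(7 + (4 + 1/(25*(1 - 10)²))))*(-23591) = (25/(7 + (4 + (1/25)/(-9)²)))*(-23591) = (25/(7 + (4 + (1/25)*(1/81))))*(-23591) = (25/(7 + (4 + 1/2025)))*(-23591) = (25/(7 + 8101/2025))*(-23591) = (25/(22276/2025))*(-23591) = ((2025/22276)*25)*(-23591) = (50625/22276)*(-23591) = -1194294375/22276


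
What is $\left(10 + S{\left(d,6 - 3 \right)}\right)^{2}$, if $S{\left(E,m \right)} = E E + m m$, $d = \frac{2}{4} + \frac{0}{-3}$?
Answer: $\frac{5929}{16} \approx 370.56$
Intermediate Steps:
$d = \frac{1}{2}$ ($d = 2 \cdot \frac{1}{4} + 0 \left(- \frac{1}{3}\right) = \frac{1}{2} + 0 = \frac{1}{2} \approx 0.5$)
$S{\left(E,m \right)} = E^{2} + m^{2}$
$\left(10 + S{\left(d,6 - 3 \right)}\right)^{2} = \left(10 + \left(\left(\frac{1}{2}\right)^{2} + \left(6 - 3\right)^{2}\right)\right)^{2} = \left(10 + \left(\frac{1}{4} + 3^{2}\right)\right)^{2} = \left(10 + \left(\frac{1}{4} + 9\right)\right)^{2} = \left(10 + \frac{37}{4}\right)^{2} = \left(\frac{77}{4}\right)^{2} = \frac{5929}{16}$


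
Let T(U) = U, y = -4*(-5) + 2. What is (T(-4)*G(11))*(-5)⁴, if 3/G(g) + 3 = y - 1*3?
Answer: -1875/4 ≈ -468.75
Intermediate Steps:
y = 22 (y = 20 + 2 = 22)
G(g) = 3/16 (G(g) = 3/(-3 + (22 - 1*3)) = 3/(-3 + (22 - 3)) = 3/(-3 + 19) = 3/16)
(T(-4)*G(11))*(-5)⁴ = -4*3/16*(-5)⁴ = -¾*625 = -1875/4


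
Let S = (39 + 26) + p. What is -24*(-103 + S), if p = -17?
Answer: 1320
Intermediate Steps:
S = 48 (S = (39 + 26) - 17 = 65 - 17 = 48)
-24*(-103 + S) = -24*(-103 + 48) = -24*(-55) = 1320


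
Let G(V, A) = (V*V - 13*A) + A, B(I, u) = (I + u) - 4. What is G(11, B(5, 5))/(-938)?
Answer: -7/134 ≈ -0.052239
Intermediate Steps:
B(I, u) = -4 + I + u
G(V, A) = V² - 12*A (G(V, A) = (V² - 13*A) + A = V² - 12*A)
G(11, B(5, 5))/(-938) = (11² - 12*(-4 + 5 + 5))/(-938) = (121 - 12*6)*(-1/938) = (121 - 72)*(-1/938) = 49*(-1/938) = -7/134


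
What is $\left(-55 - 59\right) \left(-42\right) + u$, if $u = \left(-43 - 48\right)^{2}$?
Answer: $13069$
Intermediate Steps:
$u = 8281$ ($u = \left(-91\right)^{2} = 8281$)
$\left(-55 - 59\right) \left(-42\right) + u = \left(-55 - 59\right) \left(-42\right) + 8281 = \left(-114\right) \left(-42\right) + 8281 = 4788 + 8281 = 13069$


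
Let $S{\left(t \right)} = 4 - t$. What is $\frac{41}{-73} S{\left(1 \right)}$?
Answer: $- \frac{123}{73} \approx -1.6849$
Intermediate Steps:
$\frac{41}{-73} S{\left(1 \right)} = \frac{41}{-73} \left(4 - 1\right) = 41 \left(- \frac{1}{73}\right) \left(4 - 1\right) = \left(- \frac{41}{73}\right) 3 = - \frac{123}{73}$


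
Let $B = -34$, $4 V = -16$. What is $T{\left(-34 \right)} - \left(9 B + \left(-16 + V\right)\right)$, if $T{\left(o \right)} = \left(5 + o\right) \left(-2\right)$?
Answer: $384$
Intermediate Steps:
$V = -4$ ($V = \frac{1}{4} \left(-16\right) = -4$)
$T{\left(o \right)} = -10 - 2 o$
$T{\left(-34 \right)} - \left(9 B + \left(-16 + V\right)\right) = \left(-10 - -68\right) - \left(9 \left(-34\right) - 20\right) = \left(-10 + 68\right) - \left(-306 - 20\right) = 58 - -326 = 58 + 326 = 384$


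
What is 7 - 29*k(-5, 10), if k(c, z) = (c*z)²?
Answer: -72493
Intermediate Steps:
k(c, z) = c²*z²
7 - 29*k(-5, 10) = 7 - 29*(-5)²*10² = 7 - 725*100 = 7 - 29*2500 = 7 - 72500 = -72493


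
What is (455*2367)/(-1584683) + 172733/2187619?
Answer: -2082305800076/3466682639777 ≈ -0.60066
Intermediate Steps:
(455*2367)/(-1584683) + 172733/2187619 = 1076985*(-1/1584683) + 172733*(1/2187619) = -1076985/1584683 + 172733/2187619 = -2082305800076/3466682639777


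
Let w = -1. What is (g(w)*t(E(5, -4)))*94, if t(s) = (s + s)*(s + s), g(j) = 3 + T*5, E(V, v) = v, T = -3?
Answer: -72192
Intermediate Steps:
g(j) = -12 (g(j) = 3 - 3*5 = 3 - 15 = -12)
t(s) = 4*s² (t(s) = (2*s)*(2*s) = 4*s²)
(g(w)*t(E(5, -4)))*94 = -48*(-4)²*94 = -48*16*94 = -12*64*94 = -768*94 = -72192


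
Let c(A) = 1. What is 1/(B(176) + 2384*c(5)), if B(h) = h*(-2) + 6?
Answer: 1/2038 ≈ 0.00049068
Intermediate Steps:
B(h) = 6 - 2*h (B(h) = -2*h + 6 = 6 - 2*h)
1/(B(176) + 2384*c(5)) = 1/((6 - 2*176) + 2384*1) = 1/((6 - 352) + 2384) = 1/(-346 + 2384) = 1/2038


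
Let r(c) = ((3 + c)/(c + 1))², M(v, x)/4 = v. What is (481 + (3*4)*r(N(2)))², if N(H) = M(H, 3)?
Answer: 181467841/729 ≈ 2.4893e+5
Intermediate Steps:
M(v, x) = 4*v
N(H) = 4*H
r(c) = (3 + c)²/(1 + c)² (r(c) = ((3 + c)/(1 + c))² = (3 + c)²/(1 + c)²)
(481 + (3*4)*r(N(2)))² = (481 + (3*4)*((3 + 4*2)²/(1 + 4*2)²))² = (481 + 12*((3 + 8)²/(1 + 8)²))² = (481 + 12*(11²/9²))² = (481 + 12*((1/81)*121))² = (481 + 12*(121/81))² = (481 + 484/27)² = (13471/27)² = 181467841/729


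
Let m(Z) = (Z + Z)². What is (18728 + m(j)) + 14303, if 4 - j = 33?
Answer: 36395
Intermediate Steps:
j = -29 (j = 4 - 1*33 = 4 - 33 = -29)
m(Z) = 4*Z² (m(Z) = (2*Z)² = 4*Z²)
(18728 + m(j)) + 14303 = (18728 + 4*(-29)²) + 14303 = (18728 + 4*841) + 14303 = (18728 + 3364) + 14303 = 22092 + 14303 = 36395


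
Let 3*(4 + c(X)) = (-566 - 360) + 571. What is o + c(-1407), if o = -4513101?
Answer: -13539670/3 ≈ -4.5132e+6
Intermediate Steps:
c(X) = -367/3 (c(X) = -4 + ((-566 - 360) + 571)/3 = -4 + (-926 + 571)/3 = -4 + (⅓)*(-355) = -4 - 355/3 = -367/3)
o + c(-1407) = -4513101 - 367/3 = -13539670/3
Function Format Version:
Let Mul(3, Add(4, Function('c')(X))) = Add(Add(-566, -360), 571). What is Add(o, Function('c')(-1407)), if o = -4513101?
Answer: Rational(-13539670, 3) ≈ -4.5132e+6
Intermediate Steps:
Function('c')(X) = Rational(-367, 3) (Function('c')(X) = Add(-4, Mul(Rational(1, 3), Add(Add(-566, -360), 571))) = Add(-4, Mul(Rational(1, 3), Add(-926, 571))) = Add(-4, Mul(Rational(1, 3), -355)) = Add(-4, Rational(-355, 3)) = Rational(-367, 3))
Add(o, Function('c')(-1407)) = Add(-4513101, Rational(-367, 3)) = Rational(-13539670, 3)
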